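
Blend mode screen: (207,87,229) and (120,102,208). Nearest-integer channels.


Screen: C = 255 - (255-A)×(255-B)/255, rounded to nearest integer
R: 255 - (255-207)×(255-120)/255 = 255 - 6480/255 ≈ 255 - 25.412 = 229.588 → 230
G: 255 - (255-87)×(255-102)/255 = 255 - 25704/255 ≈ 255 - 100.800 = 154.200 → 154
B: 255 - (255-229)×(255-208)/255 = 255 - 1222/255 ≈ 255 - 4.792 = 250.208 → 250
= RGB(230, 154, 250)


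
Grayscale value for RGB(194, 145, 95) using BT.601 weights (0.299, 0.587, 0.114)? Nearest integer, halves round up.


Gray = 0.299×R + 0.587×G + 0.114×B
Gray = 0.299×194 + 0.587×145 + 0.114×95
Gray = 58.006 + 85.115 + 10.830
Gray = 153.951 → round half up → 154
Gray = 154


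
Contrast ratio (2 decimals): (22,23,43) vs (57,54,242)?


Linearize each sRGB channel c=v/255: c/12.92 if c ≤ 0.04045 else ((c+0.055)/1.055)^2.4
L = 0.2126×R_lin + 0.7152×G_lin + 0.0722×B_lin
Color 1 (22,23,43):
  R=22: 22/255≈0.0863 > 0.04045 → ((0.0863+0.055)/1.055)^2.4 ≈ 0.00802
  G=23: 23/255≈0.0902 > 0.04045 → ((0.0902+0.055)/1.055)^2.4 ≈ 0.00857
  B=43: 43/255≈0.1686 > 0.04045 → ((0.1686+0.055)/1.055)^2.4 ≈ 0.02416
  L1 = 0.2126×0.00802 + 0.7152×0.00857 + 0.0722×0.02416 ≈ 0.00958
Color 2 (57,54,242):
  R=57: 57/255≈0.2235 > 0.04045 → ((0.2235+0.055)/1.055)^2.4 ≈ 0.04092
  G=54: 54/255≈0.2118 > 0.04045 → ((0.2118+0.055)/1.055)^2.4 ≈ 0.03689
  B=242: 242/255≈0.9490 > 0.04045 → ((0.9490+0.055)/1.055)^2.4 ≈ 0.88792
  L2 = 0.2126×0.04092 + 0.7152×0.03689 + 0.0722×0.88792 ≈ 0.09919
Lighter = 0.09919, Darker = 0.00958
Ratio = (L_lighter + 0.05) / (L_darker + 0.05)
Ratio = (0.09919 + 0.05) / (0.00958 + 0.05) = 0.14919 / 0.05958 ≈ 2.5041
Ratio ≈ 2.50:1


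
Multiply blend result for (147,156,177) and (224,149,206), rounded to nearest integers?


Multiply: C = A×B/255, rounded to nearest integer
R: 147×224/255 = 32928/255 ≈ 129.129 → 129
G: 156×149/255 = 23244/255 ≈ 91.153 → 91
B: 177×206/255 = 36462/255 ≈ 142.988 → 143
= RGB(129, 91, 143)


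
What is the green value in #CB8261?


Color: #CB8261
R = CB = 203
G = 82 = 130
B = 61 = 97
Green = 130


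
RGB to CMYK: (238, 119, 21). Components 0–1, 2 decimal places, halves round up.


R'=238/255≈0.9333, G'=119/255≈0.4667, B'=21/255≈0.0824
K = 1 - max(R',G',B') = 1 - 238/255 = 17/255 = 0.06666… → 0.07
(1-R'-K)/(1-K) simplifies to (max-R)/max with max = 238:
C = (238-238)/238 = 0/238 = 0 → 0.00
M = (238-119)/238 = 119/238 = 0.5 → 0.50
Y = (238-21)/238 = 217/238 = 0.91176… → 0.91
= CMYK(0.00, 0.50, 0.91, 0.07)


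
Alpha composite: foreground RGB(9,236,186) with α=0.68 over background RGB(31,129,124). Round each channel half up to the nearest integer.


C = α×F + (1-α)×B, with 1-α = 0.32
R: 0.68×9 + 0.32×31 = 6.12 + 9.92 = 16.04 → 16
G: 0.68×236 + 0.32×129 = 160.48 + 41.28 = 201.76 → 202
B: 0.68×186 + 0.32×124 = 126.48 + 39.68 = 166.16 → 166
= RGB(16, 202, 166)


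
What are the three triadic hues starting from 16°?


Triadic: equally spaced at 120° intervals
H1 = 16°
H2 = (16 + 120) mod 360 = 136°
H3 = (16 + 240) mod 360 = 256°
Triadic = 16°, 136°, 256°


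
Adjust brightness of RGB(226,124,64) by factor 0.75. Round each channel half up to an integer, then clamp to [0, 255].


Multiply each channel by 0.75, round half up, clamp to [0, 255]
R: 226×0.75 = 169.5 → round → 170
G: 124×0.75 = 93
B: 64×0.75 = 48
= RGB(170, 93, 48)


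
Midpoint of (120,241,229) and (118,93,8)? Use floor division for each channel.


Midpoint: each channel = ⌊(C₁+C₂)/2⌋
R: ⌊(120+118)/2⌋ = 119
G: ⌊(241+93)/2⌋ = 167
B: ⌊(229+8)/2⌋ = 118
= RGB(119, 167, 118)


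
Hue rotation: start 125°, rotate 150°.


New hue = (H + rotation) mod 360
New hue = (125 + 150) mod 360
= 275 mod 360
= 275°


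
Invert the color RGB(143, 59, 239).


Invert: (255-R, 255-G, 255-B)
R: 255-143 = 112
G: 255-59 = 196
B: 255-239 = 16
= RGB(112, 196, 16)


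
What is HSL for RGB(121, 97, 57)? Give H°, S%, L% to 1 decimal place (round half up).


Normalize: R'=121/255≈0.4745, G'=97/255≈0.3804, B'=57/255≈0.2235
Max=121/255, Min=57/255, Δ=Max-Min=64/255
L = (Max+Min)/2 = (121+57)/510 = 178/510 = 0.34901… → L = 34.9%
L ≤ 0.5 → S = Δ/(Max+Min) = 64/(121+57) = 64/178 = 0.35955… → S = 36.0%
(the 1/255 factors cancel in S and H, so raw channel differences can be used)
Max is R' → H = 60 × (((G-B)/Δ) mod 6) = 60 × (((97-57)/64) mod 6)
  40/64 = 0.625
  H = 60 × 0.625 = 37.5° → H = 37.5°
= HSL(37.5°, 36.0%, 34.9%)


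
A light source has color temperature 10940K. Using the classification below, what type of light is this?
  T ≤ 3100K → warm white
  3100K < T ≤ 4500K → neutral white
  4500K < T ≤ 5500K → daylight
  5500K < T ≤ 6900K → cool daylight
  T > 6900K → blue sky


Temperature: 10940K
10940K > 6900K → blue sky
Classification: blue sky


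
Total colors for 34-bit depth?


Colors = 2^bits = 2^34
= 17,179,869,184 colors


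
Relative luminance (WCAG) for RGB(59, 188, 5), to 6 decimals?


Linearize each channel (sRGB transfer function): c = v/255; c_lin = c/12.92 if c ≤ 0.04045, else ((c+0.055)/1.055)^2.4
  R: 59/255 ≈ 0.231373 > 0.04045 → ((0.231373+0.055)/1.055)^2.4 ≈ 0.043735
  G: 188/255 ≈ 0.737255 > 0.04045 → ((0.737255+0.055)/1.055)^2.4 ≈ 0.502886
  B: 5/255 ≈ 0.019608 ≤ 0.04045 → 0.019608/12.92 ≈ 0.001518
R_lin = 0.043735, G_lin = 0.502886, B_lin = 0.001518
L = 0.2126×R + 0.7152×G + 0.0722×B
L = 0.2126×0.043735 + 0.7152×0.502886 + 0.0722×0.001518
L ≈ 0.369072


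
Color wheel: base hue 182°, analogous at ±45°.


Base hue: 182°
Left analog: (182 - 45) mod 360 = 137°
Right analog: (182 + 45) mod 360 = 227°
Analogous hues = 137° and 227°


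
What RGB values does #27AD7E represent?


27 → 39 (R)
AD → 173 (G)
7E → 126 (B)
= RGB(39, 173, 126)


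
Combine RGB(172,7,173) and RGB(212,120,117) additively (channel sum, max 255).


Additive: each channel = min(255, C₁+C₂)
R: 172+212 = 384 → 255
G: 7+120 = 127 → 127
B: 173+117 = 290 → 255
= RGB(255, 127, 255)


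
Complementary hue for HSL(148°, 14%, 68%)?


Complement = opposite side of color wheel = hue + 180°
H' = (148 + 180) mod 360 = 328°
S and L unchanged.
= HSL(328°, 14%, 68%)


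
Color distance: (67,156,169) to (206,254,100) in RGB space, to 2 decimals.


d = √[(R₁-R₂)² + (G₁-G₂)² + (B₁-B₂)²]
d = √[(67-206)² + (156-254)² + (169-100)²]
d = √[19321 + 9604 + 4761]
d = √33686
d ≈ 183.54


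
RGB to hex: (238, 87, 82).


R = 238 → EE (hex)
G = 87 → 57 (hex)
B = 82 → 52 (hex)
Hex = #EE5752


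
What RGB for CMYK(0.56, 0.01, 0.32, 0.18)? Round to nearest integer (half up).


R = 255 × (1-C) × (1-K) = 255 × 0.44 × 0.82 = 92.004 → 92
G = 255 × (1-M) × (1-K) = 255 × 0.99 × 0.82 = 207.009 → 207
B = 255 × (1-Y) × (1-K) = 255 × 0.68 × 0.82 = 142.188 → 142
= RGB(92, 207, 142)


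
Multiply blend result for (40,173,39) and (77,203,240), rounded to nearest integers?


Multiply: C = A×B/255, rounded to nearest integer
R: 40×77/255 = 3080/255 ≈ 12.078 → 12
G: 173×203/255 = 35119/255 ≈ 137.722 → 138
B: 39×240/255 = 9360/255 ≈ 36.706 → 37
= RGB(12, 138, 37)


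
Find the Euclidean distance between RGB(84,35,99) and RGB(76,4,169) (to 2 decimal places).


d = √[(R₁-R₂)² + (G₁-G₂)² + (B₁-B₂)²]
d = √[(84-76)² + (35-4)² + (99-169)²]
d = √[64 + 961 + 4900]
d = √5925
d ≈ 76.97


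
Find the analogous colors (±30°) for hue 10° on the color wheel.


Base hue: 10°
Left analog: (10 - 30) mod 360 = 340°
Right analog: (10 + 30) mod 360 = 40°
Analogous hues = 340° and 40°


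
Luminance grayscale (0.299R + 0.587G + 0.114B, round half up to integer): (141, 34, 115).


Gray = 0.299×R + 0.587×G + 0.114×B
Gray = 0.299×141 + 0.587×34 + 0.114×115
Gray = 42.159 + 19.958 + 13.110
Gray = 75.227 → round half up → 75
Gray = 75


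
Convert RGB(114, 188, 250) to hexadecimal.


R = 114 → 72 (hex)
G = 188 → BC (hex)
B = 250 → FA (hex)
Hex = #72BCFA


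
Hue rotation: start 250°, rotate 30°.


New hue = (H + rotation) mod 360
New hue = (250 + 30) mod 360
= 280 mod 360
= 280°


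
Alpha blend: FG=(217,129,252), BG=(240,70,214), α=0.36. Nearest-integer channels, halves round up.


C = α×F + (1-α)×B, with 1-α = 0.64
R: 0.36×217 + 0.64×240 = 78.12 + 153.60 = 231.72 → 232
G: 0.36×129 + 0.64×70 = 46.44 + 44.80 = 91.24 → 91
B: 0.36×252 + 0.64×214 = 90.72 + 136.96 = 227.68 → 228
= RGB(232, 91, 228)


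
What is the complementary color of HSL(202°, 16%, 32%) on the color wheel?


Complement = opposite side of color wheel = hue + 180°
H' = (202 + 180) mod 360 = 22°
S and L unchanged.
= HSL(22°, 16%, 32%)


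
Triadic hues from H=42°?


Triadic: equally spaced at 120° intervals
H1 = 42°
H2 = (42 + 120) mod 360 = 162°
H3 = (42 + 240) mod 360 = 282°
Triadic = 42°, 162°, 282°


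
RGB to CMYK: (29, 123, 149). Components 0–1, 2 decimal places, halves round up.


R'=29/255≈0.1137, G'=123/255≈0.4824, B'=149/255≈0.5843
K = 1 - max(R',G',B') = 1 - 149/255 = 106/255 = 0.41568… → 0.42
(1-R'-K)/(1-K) simplifies to (max-R)/max with max = 149:
C = (149-29)/149 = 120/149 = 0.80536… → 0.81
M = (149-123)/149 = 26/149 = 0.17449… → 0.17
Y = (149-149)/149 = 0/149 = 0 → 0.00
= CMYK(0.81, 0.17, 0.00, 0.42)


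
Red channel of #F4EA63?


Color: #F4EA63
R = F4 = 244
G = EA = 234
B = 63 = 99
Red = 244


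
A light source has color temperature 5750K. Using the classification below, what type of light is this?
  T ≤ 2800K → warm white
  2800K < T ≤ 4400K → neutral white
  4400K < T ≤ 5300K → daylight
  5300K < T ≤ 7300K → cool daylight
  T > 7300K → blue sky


Temperature: 5750K
5300K < 5750K ≤ 7300K → cool daylight
Classification: cool daylight


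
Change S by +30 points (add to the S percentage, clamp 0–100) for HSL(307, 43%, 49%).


Original S = 43%
Adjustment = +30 percentage points
New S = 43 + (30) = 73
Clamp to [0, 100] → 73
= HSL(307°, 73%, 49%)


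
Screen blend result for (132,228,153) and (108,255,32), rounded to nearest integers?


Screen: C = 255 - (255-A)×(255-B)/255, rounded to nearest integer
R: 255 - (255-132)×(255-108)/255 = 255 - 18081/255 ≈ 255 - 70.906 = 184.094 → 184
G: 255 - (255-228)×(255-255)/255 = 255 - 0/255 ≈ 255 - 0.000 = 255.000 → 255
B: 255 - (255-153)×(255-32)/255 = 255 - 22746/255 ≈ 255 - 89.200 = 165.800 → 166
= RGB(184, 255, 166)


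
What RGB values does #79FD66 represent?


79 → 121 (R)
FD → 253 (G)
66 → 102 (B)
= RGB(121, 253, 102)


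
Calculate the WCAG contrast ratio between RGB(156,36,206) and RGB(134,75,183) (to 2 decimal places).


Linearize each sRGB channel c=v/255: c/12.92 if c ≤ 0.04045 else ((c+0.055)/1.055)^2.4
L = 0.2126×R_lin + 0.7152×G_lin + 0.0722×B_lin
Color 1 (156,36,206):
  R=156: 156/255≈0.6118 > 0.04045 → ((0.6118+0.055)/1.055)^2.4 ≈ 0.33245
  G=36: 36/255≈0.1412 > 0.04045 → ((0.1412+0.055)/1.055)^2.4 ≈ 0.01764
  B=206: 206/255≈0.8078 > 0.04045 → ((0.8078+0.055)/1.055)^2.4 ≈ 0.61721
  L1 = 0.2126×0.33245 + 0.7152×0.01764 + 0.0722×0.61721 ≈ 0.12786
Color 2 (134,75,183):
  R=134: 134/255≈0.5255 > 0.04045 → ((0.5255+0.055)/1.055)^2.4 ≈ 0.23840
  G=75: 75/255≈0.2941 > 0.04045 → ((0.2941+0.055)/1.055)^2.4 ≈ 0.07036
  B=183: 183/255≈0.7176 > 0.04045 → ((0.7176+0.055)/1.055)^2.4 ≈ 0.47353
  L2 = 0.2126×0.23840 + 0.7152×0.07036 + 0.0722×0.47353 ≈ 0.13519
Lighter = 0.13519, Darker = 0.12786
Ratio = (L_lighter + 0.05) / (L_darker + 0.05)
Ratio = (0.13519 + 0.05) / (0.12786 + 0.05) = 0.18519 / 0.17786 ≈ 1.0412
Ratio ≈ 1.04:1


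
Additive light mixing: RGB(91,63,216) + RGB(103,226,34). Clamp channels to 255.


Additive: each channel = min(255, C₁+C₂)
R: 91+103 = 194 → 194
G: 63+226 = 289 → 255
B: 216+34 = 250 → 250
= RGB(194, 255, 250)


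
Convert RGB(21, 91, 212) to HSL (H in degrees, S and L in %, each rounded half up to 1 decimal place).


Normalize: R'=21/255≈0.0824, G'=91/255≈0.3569, B'=212/255≈0.8314
Max=212/255, Min=21/255, Δ=Max-Min=191/255
L = (Max+Min)/2 = (212+21)/510 = 233/510 = 0.45686… → L = 45.7%
L ≤ 0.5 → S = Δ/(Max+Min) = 191/(212+21) = 191/233 = 0.81974… → S = 82.0%
(the 1/255 factors cancel in S and H, so raw channel differences can be used)
Max is B' → H = 60 × ((R-G)/Δ + 4) = 60 × ((21-91)/191 + 4)
  -70/191 + 4 = -0.3664… + 4 = 3.6335…
  H = 60 × 3.6335… = 218.010…° → H = 218.0°
= HSL(218.0°, 82.0%, 45.7%)


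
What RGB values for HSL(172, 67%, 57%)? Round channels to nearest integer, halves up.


H=172°, S=0.67, L=0.57
C = (1-|2L-1|)×S = (1-|0.14|)×0.67 = 0.5762
H' = H/60 = 172/60 ≈ 2.8667; X = C×(1-|H' mod 2 - 1|) ≈ 0.4994
m = L - C/2 = 0.57 - 0.2881 = 0.2819
Sector ⌊H'⌋ = 2 → (R',G',B') = (0.0, 0.5762, ≈0.4994)
RGB = ((R'+m)×255, (G'+m)×255, (B'+m)×255) = (71.8845, 218.8155, 199.2247)
Round half up → RGB(72, 219, 199)


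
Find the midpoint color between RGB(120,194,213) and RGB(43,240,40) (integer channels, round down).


Midpoint: each channel = ⌊(C₁+C₂)/2⌋
R: ⌊(120+43)/2⌋ = 81
G: ⌊(194+240)/2⌋ = 217
B: ⌊(213+40)/2⌋ = 126
= RGB(81, 217, 126)


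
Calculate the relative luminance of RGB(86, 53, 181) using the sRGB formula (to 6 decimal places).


Linearize each channel (sRGB transfer function): c = v/255; c_lin = c/12.92 if c ≤ 0.04045, else ((c+0.055)/1.055)^2.4
  R: 86/255 ≈ 0.337255 > 0.04045 → ((0.337255+0.055)/1.055)^2.4 ≈ 0.093059
  G: 53/255 ≈ 0.207843 > 0.04045 → ((0.207843+0.055)/1.055)^2.4 ≈ 0.035601
  B: 181/255 ≈ 0.709804 > 0.04045 → ((0.709804+0.055)/1.055)^2.4 ≈ 0.462077
R_lin = 0.093059, G_lin = 0.035601, B_lin = 0.462077
L = 0.2126×R + 0.7152×G + 0.0722×B
L = 0.2126×0.093059 + 0.7152×0.035601 + 0.0722×0.462077
L ≈ 0.078608


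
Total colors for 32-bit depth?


Colors = 2^bits = 2^32
= 4,294,967,296 colors


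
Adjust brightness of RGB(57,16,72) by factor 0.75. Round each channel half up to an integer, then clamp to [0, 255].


Multiply each channel by 0.75, round half up, clamp to [0, 255]
R: 57×0.75 = 42.75 → round → 43
G: 16×0.75 = 12
B: 72×0.75 = 54
= RGB(43, 12, 54)


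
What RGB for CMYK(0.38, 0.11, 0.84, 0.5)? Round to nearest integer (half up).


R = 255 × (1-C) × (1-K) = 255 × 0.62 × 0.50 = 79.05 → 79
G = 255 × (1-M) × (1-K) = 255 × 0.89 × 0.50 = 113.475 → 113
B = 255 × (1-Y) × (1-K) = 255 × 0.16 × 0.50 = 20.4 → 20
= RGB(79, 113, 20)


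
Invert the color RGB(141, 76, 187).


Invert: (255-R, 255-G, 255-B)
R: 255-141 = 114
G: 255-76 = 179
B: 255-187 = 68
= RGB(114, 179, 68)


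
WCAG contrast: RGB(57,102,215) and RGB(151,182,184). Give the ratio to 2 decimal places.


Linearize each sRGB channel c=v/255: c/12.92 if c ≤ 0.04045 else ((c+0.055)/1.055)^2.4
L = 0.2126×R_lin + 0.7152×G_lin + 0.0722×B_lin
Color 1 (57,102,215):
  R=57: 57/255≈0.2235 > 0.04045 → ((0.2235+0.055)/1.055)^2.4 ≈ 0.04092
  G=102: 102/255≈0.4000 > 0.04045 → ((0.4000+0.055)/1.055)^2.4 ≈ 0.13287
  B=215: 215/255≈0.8431 > 0.04045 → ((0.8431+0.055)/1.055)^2.4 ≈ 0.67954
  L1 = 0.2126×0.04092 + 0.7152×0.13287 + 0.0722×0.67954 ≈ 0.15279
Color 2 (151,182,184):
  R=151: 151/255≈0.5922 > 0.04045 → ((0.5922+0.055)/1.055)^2.4 ≈ 0.30947
  G=182: 182/255≈0.7137 > 0.04045 → ((0.7137+0.055)/1.055)^2.4 ≈ 0.46778
  B=184: 184/255≈0.7216 > 0.04045 → ((0.7216+0.055)/1.055)^2.4 ≈ 0.47932
  L2 = 0.2126×0.30947 + 0.7152×0.46778 + 0.0722×0.47932 ≈ 0.43496
Lighter = 0.43496, Darker = 0.15279
Ratio = (L_lighter + 0.05) / (L_darker + 0.05)
Ratio = (0.43496 + 0.05) / (0.15279 + 0.05) = 0.48496 / 0.20279 ≈ 2.3914
Ratio ≈ 2.39:1


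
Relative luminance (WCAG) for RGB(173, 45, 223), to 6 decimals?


Linearize each channel (sRGB transfer function): c = v/255; c_lin = c/12.92 if c ≤ 0.04045, else ((c+0.055)/1.055)^2.4
  R: 173/255 ≈ 0.678431 > 0.04045 → ((0.678431+0.055)/1.055)^2.4 ≈ 0.417885
  G: 45/255 ≈ 0.176471 > 0.04045 → ((0.176471+0.055)/1.055)^2.4 ≈ 0.026241
  B: 223/255 ≈ 0.874510 > 0.04045 → ((0.874510+0.055)/1.055)^2.4 ≈ 0.737910
R_lin = 0.417885, G_lin = 0.026241, B_lin = 0.737910
L = 0.2126×R + 0.7152×G + 0.0722×B
L = 0.2126×0.417885 + 0.7152×0.026241 + 0.0722×0.737910
L ≈ 0.160887


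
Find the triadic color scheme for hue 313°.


Triadic: equally spaced at 120° intervals
H1 = 313°
H2 = (313 + 120) mod 360 = 73°
H3 = (313 + 240) mod 360 = 193°
Triadic = 313°, 73°, 193°


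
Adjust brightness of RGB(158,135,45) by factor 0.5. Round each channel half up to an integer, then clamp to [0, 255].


Multiply each channel by 0.5, round half up, clamp to [0, 255]
R: 158×0.5 = 79
G: 135×0.5 = 67.5 → round → 68
B: 45×0.5 = 22.5 → round → 23
= RGB(79, 68, 23)


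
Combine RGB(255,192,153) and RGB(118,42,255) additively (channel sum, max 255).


Additive: each channel = min(255, C₁+C₂)
R: 255+118 = 373 → 255
G: 192+42 = 234 → 234
B: 153+255 = 408 → 255
= RGB(255, 234, 255)


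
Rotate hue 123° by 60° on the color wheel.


New hue = (H + rotation) mod 360
New hue = (123 + 60) mod 360
= 183 mod 360
= 183°


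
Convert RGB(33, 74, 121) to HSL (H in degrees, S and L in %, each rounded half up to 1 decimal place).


Normalize: R'=33/255≈0.1294, G'=74/255≈0.2902, B'=121/255≈0.4745
Max=121/255, Min=33/255, Δ=Max-Min=88/255
L = (Max+Min)/2 = (121+33)/510 = 154/510 = 0.30196… → L = 30.2%
L ≤ 0.5 → S = Δ/(Max+Min) = 88/(121+33) = 88/154 = 0.57142… → S = 57.1%
(the 1/255 factors cancel in S and H, so raw channel differences can be used)
Max is B' → H = 60 × ((R-G)/Δ + 4) = 60 × ((33-74)/88 + 4)
  -41/88 + 4 = -0.4659… + 4 = 3.5340…
  H = 60 × 3.5340… = 212.045…° → H = 212.0°
= HSL(212.0°, 57.1%, 30.2%)


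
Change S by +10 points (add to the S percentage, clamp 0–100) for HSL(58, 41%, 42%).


Original S = 41%
Adjustment = +10 percentage points
New S = 41 + (10) = 51
Clamp to [0, 100] → 51
= HSL(58°, 51%, 42%)


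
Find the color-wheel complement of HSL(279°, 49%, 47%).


Complement = opposite side of color wheel = hue + 180°
H' = (279 + 180) mod 360 = 99°
S and L unchanged.
= HSL(99°, 49%, 47%)


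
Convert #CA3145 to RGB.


CA → 202 (R)
31 → 49 (G)
45 → 69 (B)
= RGB(202, 49, 69)


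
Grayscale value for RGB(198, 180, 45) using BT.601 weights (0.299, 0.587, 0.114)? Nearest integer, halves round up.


Gray = 0.299×R + 0.587×G + 0.114×B
Gray = 0.299×198 + 0.587×180 + 0.114×45
Gray = 59.202 + 105.660 + 5.130
Gray = 169.992 → round half up → 170
Gray = 170


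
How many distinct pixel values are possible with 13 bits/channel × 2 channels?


Total bits = 13 bits/channel × 2 channels = 26 bits
Distinct pixel values = 2^26
= 67,108,864 pixel values


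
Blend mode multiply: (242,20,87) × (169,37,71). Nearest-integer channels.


Multiply: C = A×B/255, rounded to nearest integer
R: 242×169/255 = 40898/255 ≈ 160.384 → 160
G: 20×37/255 = 740/255 ≈ 2.902 → 3
B: 87×71/255 = 6177/255 ≈ 24.224 → 24
= RGB(160, 3, 24)


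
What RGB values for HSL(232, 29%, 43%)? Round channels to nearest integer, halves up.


H=232°, S=0.29, L=0.43
C = (1-|2L-1|)×S = (1-|-0.14|)×0.29 = 0.2494
H' = H/60 = 232/60 ≈ 3.8667; X = C×(1-|H' mod 2 - 1|) ≈ 0.0333
m = L - C/2 = 0.43 - 0.1247 = 0.3053
Sector ⌊H'⌋ = 3 → (R',G',B') = (0.0, ≈0.0333, 0.2494)
RGB = ((R'+m)×255, (G'+m)×255, (B'+m)×255) = (77.8515, 86.3311, 141.4485)
Round half up → RGB(78, 86, 141)


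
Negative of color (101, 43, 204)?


Invert: (255-R, 255-G, 255-B)
R: 255-101 = 154
G: 255-43 = 212
B: 255-204 = 51
= RGB(154, 212, 51)


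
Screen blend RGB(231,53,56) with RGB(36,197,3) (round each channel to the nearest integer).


Screen: C = 255 - (255-A)×(255-B)/255, rounded to nearest integer
R: 255 - (255-231)×(255-36)/255 = 255 - 5256/255 ≈ 255 - 20.612 = 234.388 → 234
G: 255 - (255-53)×(255-197)/255 = 255 - 11716/255 ≈ 255 - 45.945 = 209.055 → 209
B: 255 - (255-56)×(255-3)/255 = 255 - 50148/255 ≈ 255 - 196.659 = 58.341 → 58
= RGB(234, 209, 58)


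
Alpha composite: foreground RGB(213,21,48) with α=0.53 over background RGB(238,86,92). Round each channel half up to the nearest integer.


C = α×F + (1-α)×B, with 1-α = 0.47
R: 0.53×213 + 0.47×238 = 112.89 + 111.86 = 224.75 → 225
G: 0.53×21 + 0.47×86 = 11.13 + 40.42 = 51.55 → 52
B: 0.53×48 + 0.47×92 = 25.44 + 43.24 = 68.68 → 69
= RGB(225, 52, 69)


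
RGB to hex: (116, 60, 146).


R = 116 → 74 (hex)
G = 60 → 3C (hex)
B = 146 → 92 (hex)
Hex = #743C92


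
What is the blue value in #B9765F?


Color: #B9765F
R = B9 = 185
G = 76 = 118
B = 5F = 95
Blue = 95


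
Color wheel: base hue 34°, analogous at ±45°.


Base hue: 34°
Left analog: (34 - 45) mod 360 = 349°
Right analog: (34 + 45) mod 360 = 79°
Analogous hues = 349° and 79°


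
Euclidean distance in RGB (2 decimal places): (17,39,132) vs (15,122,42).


d = √[(R₁-R₂)² + (G₁-G₂)² + (B₁-B₂)²]
d = √[(17-15)² + (39-122)² + (132-42)²]
d = √[4 + 6889 + 8100]
d = √14993
d ≈ 122.45


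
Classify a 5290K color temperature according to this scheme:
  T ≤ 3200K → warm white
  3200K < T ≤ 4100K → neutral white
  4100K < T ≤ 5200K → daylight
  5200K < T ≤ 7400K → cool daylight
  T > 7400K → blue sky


Temperature: 5290K
5200K < 5290K ≤ 7400K → cool daylight
Classification: cool daylight


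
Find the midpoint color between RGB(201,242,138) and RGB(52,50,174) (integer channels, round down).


Midpoint: each channel = ⌊(C₁+C₂)/2⌋
R: ⌊(201+52)/2⌋ = 126
G: ⌊(242+50)/2⌋ = 146
B: ⌊(138+174)/2⌋ = 156
= RGB(126, 146, 156)


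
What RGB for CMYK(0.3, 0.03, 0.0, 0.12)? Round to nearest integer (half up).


R = 255 × (1-C) × (1-K) = 255 × 0.70 × 0.88 = 157.08 → 157
G = 255 × (1-M) × (1-K) = 255 × 0.97 × 0.88 = 217.668 → 218
B = 255 × (1-Y) × (1-K) = 255 × 1.00 × 0.88 = 224.4 → 224
= RGB(157, 218, 224)


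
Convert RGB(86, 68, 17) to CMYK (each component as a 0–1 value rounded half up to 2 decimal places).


R'=86/255≈0.3373, G'=68/255≈0.2667, B'=17/255≈0.0667
K = 1 - max(R',G',B') = 1 - 86/255 = 169/255 = 0.66274… → 0.66
(1-R'-K)/(1-K) simplifies to (max-R)/max with max = 86:
C = (86-86)/86 = 0/86 = 0 → 0.00
M = (86-68)/86 = 18/86 = 0.20930… → 0.21
Y = (86-17)/86 = 69/86 = 0.80232… → 0.80
= CMYK(0.00, 0.21, 0.80, 0.66)


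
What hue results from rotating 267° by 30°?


New hue = (H + rotation) mod 360
New hue = (267 + 30) mod 360
= 297 mod 360
= 297°


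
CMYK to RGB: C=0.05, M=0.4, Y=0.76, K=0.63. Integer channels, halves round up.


R = 255 × (1-C) × (1-K) = 255 × 0.95 × 0.37 = 89.6325 → 90
G = 255 × (1-M) × (1-K) = 255 × 0.60 × 0.37 = 56.61 → 57
B = 255 × (1-Y) × (1-K) = 255 × 0.24 × 0.37 = 22.644 → 23
= RGB(90, 57, 23)


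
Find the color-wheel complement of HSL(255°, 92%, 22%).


Complement = opposite side of color wheel = hue + 180°
H' = (255 + 180) mod 360 = 75°
S and L unchanged.
= HSL(75°, 92%, 22%)


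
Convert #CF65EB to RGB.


CF → 207 (R)
65 → 101 (G)
EB → 235 (B)
= RGB(207, 101, 235)


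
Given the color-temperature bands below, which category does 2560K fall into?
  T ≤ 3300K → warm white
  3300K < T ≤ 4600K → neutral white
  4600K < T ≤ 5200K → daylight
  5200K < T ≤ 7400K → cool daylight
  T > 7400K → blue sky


Temperature: 2560K
2560K ≤ 3300K → warm white
Classification: warm white


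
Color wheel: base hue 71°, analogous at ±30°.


Base hue: 71°
Left analog: (71 - 30) mod 360 = 41°
Right analog: (71 + 30) mod 360 = 101°
Analogous hues = 41° and 101°


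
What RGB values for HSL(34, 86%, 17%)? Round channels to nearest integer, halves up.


H=34°, S=0.86, L=0.17
C = (1-|2L-1|)×S = (1-|-0.66|)×0.86 = 0.2924
H' = H/60 = 34/60 ≈ 0.5667; X = C×(1-|H' mod 2 - 1|) ≈ 0.1657
m = L - C/2 = 0.17 - 0.1462 = 0.0238
Sector ⌊H'⌋ = 0 → (R',G',B') = (0.2924, ≈0.1657, 0.0)
RGB = ((R'+m)×255, (G'+m)×255, (B'+m)×255) = (80.631, 48.3208, 6.069)
Round half up → RGB(81, 48, 6)


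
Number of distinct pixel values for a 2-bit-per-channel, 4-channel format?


Total bits = 2 bits/channel × 4 channels = 8 bits
Distinct pixel values = 2^8
= 256 pixel values


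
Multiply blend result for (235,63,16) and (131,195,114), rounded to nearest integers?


Multiply: C = A×B/255, rounded to nearest integer
R: 235×131/255 = 30785/255 ≈ 120.725 → 121
G: 63×195/255 = 12285/255 ≈ 48.176 → 48
B: 16×114/255 = 1824/255 ≈ 7.153 → 7
= RGB(121, 48, 7)


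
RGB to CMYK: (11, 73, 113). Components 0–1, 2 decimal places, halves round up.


R'=11/255≈0.0431, G'=73/255≈0.2863, B'=113/255≈0.4431
K = 1 - max(R',G',B') = 1 - 113/255 = 142/255 = 0.55686… → 0.56
(1-R'-K)/(1-K) simplifies to (max-R)/max with max = 113:
C = (113-11)/113 = 102/113 = 0.90265… → 0.90
M = (113-73)/113 = 40/113 = 0.35398… → 0.35
Y = (113-113)/113 = 0/113 = 0 → 0.00
= CMYK(0.90, 0.35, 0.00, 0.56)


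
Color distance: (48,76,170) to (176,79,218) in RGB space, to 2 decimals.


d = √[(R₁-R₂)² + (G₁-G₂)² + (B₁-B₂)²]
d = √[(48-176)² + (76-79)² + (170-218)²]
d = √[16384 + 9 + 2304]
d = √18697
d ≈ 136.74


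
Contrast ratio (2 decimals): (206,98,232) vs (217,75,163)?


Linearize each sRGB channel c=v/255: c/12.92 if c ≤ 0.04045 else ((c+0.055)/1.055)^2.4
L = 0.2126×R_lin + 0.7152×G_lin + 0.0722×B_lin
Color 1 (206,98,232):
  R=206: 206/255≈0.8078 > 0.04045 → ((0.8078+0.055)/1.055)^2.4 ≈ 0.61721
  G=98: 98/255≈0.3843 > 0.04045 → ((0.3843+0.055)/1.055)^2.4 ≈ 0.12214
  B=232: 232/255≈0.9098 > 0.04045 → ((0.9098+0.055)/1.055)^2.4 ≈ 0.80695
  L1 = 0.2126×0.61721 + 0.7152×0.12214 + 0.0722×0.80695 ≈ 0.27683
Color 2 (217,75,163):
  R=217: 217/255≈0.8510 > 0.04045 → ((0.8510+0.055)/1.055)^2.4 ≈ 0.69387
  G=75: 75/255≈0.2941 > 0.04045 → ((0.2941+0.055)/1.055)^2.4 ≈ 0.07036
  B=163: 163/255≈0.6392 > 0.04045 → ((0.6392+0.055)/1.055)^2.4 ≈ 0.36625
  L2 = 0.2126×0.69387 + 0.7152×0.07036 + 0.0722×0.36625 ≈ 0.22428
Lighter = 0.27683, Darker = 0.22428
Ratio = (L_lighter + 0.05) / (L_darker + 0.05)
Ratio = (0.27683 + 0.05) / (0.22428 + 0.05) = 0.32683 / 0.27428 ≈ 1.1916
Ratio ≈ 1.19:1


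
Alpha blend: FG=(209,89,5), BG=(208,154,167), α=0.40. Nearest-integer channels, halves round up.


C = α×F + (1-α)×B, with 1-α = 0.60
R: 0.40×209 + 0.60×208 = 83.60 + 124.80 = 208.40 → 208
G: 0.40×89 + 0.60×154 = 35.60 + 92.40 = 128.00 → 128
B: 0.40×5 + 0.60×167 = 2.00 + 100.20 = 102.20 → 102
= RGB(208, 128, 102)


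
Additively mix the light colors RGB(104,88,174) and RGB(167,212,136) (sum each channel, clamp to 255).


Additive: each channel = min(255, C₁+C₂)
R: 104+167 = 271 → 255
G: 88+212 = 300 → 255
B: 174+136 = 310 → 255
= RGB(255, 255, 255)


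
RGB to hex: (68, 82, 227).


R = 68 → 44 (hex)
G = 82 → 52 (hex)
B = 227 → E3 (hex)
Hex = #4452E3


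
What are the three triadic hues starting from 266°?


Triadic: equally spaced at 120° intervals
H1 = 266°
H2 = (266 + 120) mod 360 = 26°
H3 = (266 + 240) mod 360 = 146°
Triadic = 266°, 26°, 146°


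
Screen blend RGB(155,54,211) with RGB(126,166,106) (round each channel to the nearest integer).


Screen: C = 255 - (255-A)×(255-B)/255, rounded to nearest integer
R: 255 - (255-155)×(255-126)/255 = 255 - 12900/255 ≈ 255 - 50.588 = 204.412 → 204
G: 255 - (255-54)×(255-166)/255 = 255 - 17889/255 ≈ 255 - 70.153 = 184.847 → 185
B: 255 - (255-211)×(255-106)/255 = 255 - 6556/255 ≈ 255 - 25.710 = 229.290 → 229
= RGB(204, 185, 229)


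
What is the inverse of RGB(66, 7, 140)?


Invert: (255-R, 255-G, 255-B)
R: 255-66 = 189
G: 255-7 = 248
B: 255-140 = 115
= RGB(189, 248, 115)


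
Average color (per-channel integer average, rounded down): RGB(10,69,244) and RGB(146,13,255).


Midpoint: each channel = ⌊(C₁+C₂)/2⌋
R: ⌊(10+146)/2⌋ = 78
G: ⌊(69+13)/2⌋ = 41
B: ⌊(244+255)/2⌋ = 249
= RGB(78, 41, 249)


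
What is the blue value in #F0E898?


Color: #F0E898
R = F0 = 240
G = E8 = 232
B = 98 = 152
Blue = 152


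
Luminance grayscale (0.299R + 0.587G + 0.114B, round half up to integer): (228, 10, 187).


Gray = 0.299×R + 0.587×G + 0.114×B
Gray = 0.299×228 + 0.587×10 + 0.114×187
Gray = 68.172 + 5.870 + 21.318
Gray = 95.360 → round half up → 95
Gray = 95


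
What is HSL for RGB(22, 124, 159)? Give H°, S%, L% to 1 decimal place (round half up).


Normalize: R'=22/255≈0.0863, G'=124/255≈0.4863, B'=159/255≈0.6235
Max=159/255, Min=22/255, Δ=Max-Min=137/255
L = (Max+Min)/2 = (159+22)/510 = 181/510 = 0.35490… → L = 35.5%
L ≤ 0.5 → S = Δ/(Max+Min) = 137/(159+22) = 137/181 = 0.75690… → S = 75.7%
(the 1/255 factors cancel in S and H, so raw channel differences can be used)
Max is B' → H = 60 × ((R-G)/Δ + 4) = 60 × ((22-124)/137 + 4)
  -102/137 + 4 = -0.7445… + 4 = 3.2554…
  H = 60 × 3.2554… = 195.328…° → H = 195.3°
= HSL(195.3°, 75.7%, 35.5%)


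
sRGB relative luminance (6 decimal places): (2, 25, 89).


Linearize each channel (sRGB transfer function): c = v/255; c_lin = c/12.92 if c ≤ 0.04045, else ((c+0.055)/1.055)^2.4
  R: 2/255 ≈ 0.007843 ≤ 0.04045 → 0.007843/12.92 ≈ 0.000607
  G: 25/255 ≈ 0.098039 > 0.04045 → ((0.098039+0.055)/1.055)^2.4 ≈ 0.009721
  B: 89/255 ≈ 0.349020 > 0.04045 → ((0.349020+0.055)/1.055)^2.4 ≈ 0.099899
R_lin = 0.000607, G_lin = 0.009721, B_lin = 0.099899
L = 0.2126×R + 0.7152×G + 0.0722×B
L = 0.2126×0.000607 + 0.7152×0.009721 + 0.0722×0.099899
L ≈ 0.014294


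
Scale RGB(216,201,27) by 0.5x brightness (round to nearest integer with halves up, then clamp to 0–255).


Multiply each channel by 0.5, round half up, clamp to [0, 255]
R: 216×0.5 = 108
G: 201×0.5 = 100.5 → round → 101
B: 27×0.5 = 13.5 → round → 14
= RGB(108, 101, 14)


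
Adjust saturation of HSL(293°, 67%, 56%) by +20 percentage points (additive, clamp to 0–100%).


Original S = 67%
Adjustment = +20 percentage points
New S = 67 + (20) = 87
Clamp to [0, 100] → 87
= HSL(293°, 87%, 56%)


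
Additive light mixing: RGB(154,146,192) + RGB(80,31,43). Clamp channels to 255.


Additive: each channel = min(255, C₁+C₂)
R: 154+80 = 234 → 234
G: 146+31 = 177 → 177
B: 192+43 = 235 → 235
= RGB(234, 177, 235)


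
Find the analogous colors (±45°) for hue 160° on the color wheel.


Base hue: 160°
Left analog: (160 - 45) mod 360 = 115°
Right analog: (160 + 45) mod 360 = 205°
Analogous hues = 115° and 205°


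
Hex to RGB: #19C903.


19 → 25 (R)
C9 → 201 (G)
03 → 3 (B)
= RGB(25, 201, 3)


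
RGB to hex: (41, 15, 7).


R = 41 → 29 (hex)
G = 15 → 0F (hex)
B = 7 → 07 (hex)
Hex = #290F07


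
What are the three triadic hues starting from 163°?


Triadic: equally spaced at 120° intervals
H1 = 163°
H2 = (163 + 120) mod 360 = 283°
H3 = (163 + 240) mod 360 = 43°
Triadic = 163°, 283°, 43°


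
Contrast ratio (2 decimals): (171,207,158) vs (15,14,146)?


Linearize each sRGB channel c=v/255: c/12.92 if c ≤ 0.04045 else ((c+0.055)/1.055)^2.4
L = 0.2126×R_lin + 0.7152×G_lin + 0.0722×B_lin
Color 1 (171,207,158):
  R=171: 171/255≈0.6706 > 0.04045 → ((0.6706+0.055)/1.055)^2.4 ≈ 0.40724
  G=207: 207/255≈0.8118 > 0.04045 → ((0.8118+0.055)/1.055)^2.4 ≈ 0.62396
  B=158: 158/255≈0.6196 > 0.04045 → ((0.6196+0.055)/1.055)^2.4 ≈ 0.34191
  L1 = 0.2126×0.40724 + 0.7152×0.62396 + 0.0722×0.34191 ≈ 0.55752
Color 2 (15,14,146):
  R=15: 15/255≈0.0588 > 0.04045 → ((0.0588+0.055)/1.055)^2.4 ≈ 0.00478
  G=14: 14/255≈0.0549 > 0.04045 → ((0.0549+0.055)/1.055)^2.4 ≈ 0.00439
  B=146: 146/255≈0.5725 > 0.04045 → ((0.5725+0.055)/1.055)^2.4 ≈ 0.28744
  L2 = 0.2126×0.00478 + 0.7152×0.00439 + 0.0722×0.28744 ≈ 0.02491
Lighter = 0.55752, Darker = 0.02491
Ratio = (L_lighter + 0.05) / (L_darker + 0.05)
Ratio = (0.55752 + 0.05) / (0.02491 + 0.05) = 0.60752 / 0.07491 ≈ 8.1101
Ratio ≈ 8.11:1


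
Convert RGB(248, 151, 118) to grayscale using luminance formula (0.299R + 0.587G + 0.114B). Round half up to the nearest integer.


Gray = 0.299×R + 0.587×G + 0.114×B
Gray = 0.299×248 + 0.587×151 + 0.114×118
Gray = 74.152 + 88.637 + 13.452
Gray = 176.241 → round half up → 176
Gray = 176


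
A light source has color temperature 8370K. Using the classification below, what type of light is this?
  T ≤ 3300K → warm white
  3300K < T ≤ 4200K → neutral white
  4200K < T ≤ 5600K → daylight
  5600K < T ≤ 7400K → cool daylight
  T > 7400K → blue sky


Temperature: 8370K
8370K > 7400K → blue sky
Classification: blue sky


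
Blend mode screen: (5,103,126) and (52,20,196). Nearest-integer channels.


Screen: C = 255 - (255-A)×(255-B)/255, rounded to nearest integer
R: 255 - (255-5)×(255-52)/255 = 255 - 50750/255 ≈ 255 - 199.020 = 55.980 → 56
G: 255 - (255-103)×(255-20)/255 = 255 - 35720/255 ≈ 255 - 140.078 = 114.922 → 115
B: 255 - (255-126)×(255-196)/255 = 255 - 7611/255 ≈ 255 - 29.847 = 225.153 → 225
= RGB(56, 115, 225)


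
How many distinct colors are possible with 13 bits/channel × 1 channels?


Total bits = 13 bits/channel × 1 channels = 13 bits
Distinct colors = 2^13
= 8,192 colors


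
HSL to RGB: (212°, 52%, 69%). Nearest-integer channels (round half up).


H=212°, S=0.52, L=0.69
C = (1-|2L-1|)×S = (1-|0.38|)×0.52 = 0.3224
H' = H/60 = 212/60 ≈ 3.5333; X = C×(1-|H' mod 2 - 1|) ≈ 0.1505
m = L - C/2 = 0.69 - 0.1612 = 0.5288
Sector ⌊H'⌋ = 3 → (R',G',B') = (0.0, ≈0.1505, 0.3224)
RGB = ((R'+m)×255, (G'+m)×255, (B'+m)×255) = (134.844, 173.2096, 217.056)
Round half up → RGB(135, 173, 217)


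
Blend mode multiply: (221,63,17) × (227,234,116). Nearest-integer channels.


Multiply: C = A×B/255, rounded to nearest integer
R: 221×227/255 = 50167/255 ≈ 196.733 → 197
G: 63×234/255 = 14742/255 ≈ 57.812 → 58
B: 17×116/255 = 1972/255 ≈ 7.733 → 8
= RGB(197, 58, 8)


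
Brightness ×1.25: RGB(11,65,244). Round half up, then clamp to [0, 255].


Multiply each channel by 1.25, round half up, clamp to [0, 255]
R: 11×1.25 = 13.75 → round → 14
G: 65×1.25 = 81.25 → round → 81
B: 244×1.25 = 305 → clamp → 255
= RGB(14, 81, 255)


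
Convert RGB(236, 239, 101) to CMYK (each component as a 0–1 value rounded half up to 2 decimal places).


R'=236/255≈0.9255, G'=239/255≈0.9373, B'=101/255≈0.3961
K = 1 - max(R',G',B') = 1 - 239/255 = 16/255 = 0.06274… → 0.06
(1-R'-K)/(1-K) simplifies to (max-R)/max with max = 239:
C = (239-236)/239 = 3/239 = 0.01255… → 0.01
M = (239-239)/239 = 0/239 = 0 → 0.00
Y = (239-101)/239 = 138/239 = 0.57740… → 0.58
= CMYK(0.01, 0.00, 0.58, 0.06)


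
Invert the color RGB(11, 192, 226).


Invert: (255-R, 255-G, 255-B)
R: 255-11 = 244
G: 255-192 = 63
B: 255-226 = 29
= RGB(244, 63, 29)


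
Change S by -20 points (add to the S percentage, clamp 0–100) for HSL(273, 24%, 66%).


Original S = 24%
Adjustment = -20 percentage points
New S = 24 + (-20) = 4
Clamp to [0, 100] → 4
= HSL(273°, 4%, 66%)


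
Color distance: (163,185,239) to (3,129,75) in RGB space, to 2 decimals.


d = √[(R₁-R₂)² + (G₁-G₂)² + (B₁-B₂)²]
d = √[(163-3)² + (185-129)² + (239-75)²]
d = √[25600 + 3136 + 26896]
d = √55632
d ≈ 235.86


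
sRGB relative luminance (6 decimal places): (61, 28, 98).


Linearize each channel (sRGB transfer function): c = v/255; c_lin = c/12.92 if c ≤ 0.04045, else ((c+0.055)/1.055)^2.4
  R: 61/255 ≈ 0.239216 > 0.04045 → ((0.239216+0.055)/1.055)^2.4 ≈ 0.046665
  G: 28/255 ≈ 0.109804 > 0.04045 → ((0.109804+0.055)/1.055)^2.4 ≈ 0.011612
  B: 98/255 ≈ 0.384314 > 0.04045 → ((0.384314+0.055)/1.055)^2.4 ≈ 0.122139
R_lin = 0.046665, G_lin = 0.011612, B_lin = 0.122139
L = 0.2126×R + 0.7152×G + 0.0722×B
L = 0.2126×0.046665 + 0.7152×0.011612 + 0.0722×0.122139
L ≈ 0.027044


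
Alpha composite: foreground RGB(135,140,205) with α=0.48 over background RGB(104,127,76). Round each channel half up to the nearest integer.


C = α×F + (1-α)×B, with 1-α = 0.52
R: 0.48×135 + 0.52×104 = 64.80 + 54.08 = 118.88 → 119
G: 0.48×140 + 0.52×127 = 67.20 + 66.04 = 133.24 → 133
B: 0.48×205 + 0.52×76 = 98.40 + 39.52 = 137.92 → 138
= RGB(119, 133, 138)


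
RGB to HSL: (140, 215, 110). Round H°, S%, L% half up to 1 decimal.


Normalize: R'=140/255≈0.5490, G'=215/255≈0.8431, B'=110/255≈0.4314
Max=215/255, Min=110/255, Δ=Max-Min=105/255
L = (Max+Min)/2 = (215+110)/510 = 325/510 = 0.63725… → L = 63.7%
L > 0.5 → S = Δ/(2-Max-Min) = 105/(510-215-110) = 105/185 = 0.56756… → S = 56.8%
(the 1/255 factors cancel in S and H, so raw channel differences can be used)
Max is G' → H = 60 × ((B-R)/Δ + 2) = 60 × ((110-140)/105 + 2)
  -30/105 + 2 = -0.2857… + 2 = 1.7142…
  H = 60 × 1.7142… = 102.857…° → H = 102.9°
= HSL(102.9°, 56.8%, 63.7%)


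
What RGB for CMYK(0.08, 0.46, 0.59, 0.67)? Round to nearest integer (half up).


R = 255 × (1-C) × (1-K) = 255 × 0.92 × 0.33 = 77.418 → 77
G = 255 × (1-M) × (1-K) = 255 × 0.54 × 0.33 = 45.441 → 45
B = 255 × (1-Y) × (1-K) = 255 × 0.41 × 0.33 = 34.5015 → 35
= RGB(77, 45, 35)


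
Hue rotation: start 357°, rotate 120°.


New hue = (H + rotation) mod 360
New hue = (357 + 120) mod 360
= 477 mod 360
= 117°


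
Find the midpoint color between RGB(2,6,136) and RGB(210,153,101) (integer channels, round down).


Midpoint: each channel = ⌊(C₁+C₂)/2⌋
R: ⌊(2+210)/2⌋ = 106
G: ⌊(6+153)/2⌋ = 79
B: ⌊(136+101)/2⌋ = 118
= RGB(106, 79, 118)


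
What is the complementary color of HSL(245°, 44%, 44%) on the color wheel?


Complement = opposite side of color wheel = hue + 180°
H' = (245 + 180) mod 360 = 65°
S and L unchanged.
= HSL(65°, 44%, 44%)


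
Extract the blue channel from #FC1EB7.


Color: #FC1EB7
R = FC = 252
G = 1E = 30
B = B7 = 183
Blue = 183


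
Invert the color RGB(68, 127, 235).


Invert: (255-R, 255-G, 255-B)
R: 255-68 = 187
G: 255-127 = 128
B: 255-235 = 20
= RGB(187, 128, 20)


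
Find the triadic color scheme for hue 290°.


Triadic: equally spaced at 120° intervals
H1 = 290°
H2 = (290 + 120) mod 360 = 50°
H3 = (290 + 240) mod 360 = 170°
Triadic = 290°, 50°, 170°


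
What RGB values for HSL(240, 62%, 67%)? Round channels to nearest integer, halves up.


H=240°, S=0.62, L=0.67
C = (1-|2L-1|)×S = (1-|0.34|)×0.62 = 0.4092
H' = H/60 = 240/60 ≈ 4.0000; X = C×(1-|H' mod 2 - 1|) = 0.0
m = L - C/2 = 0.67 - 0.2046 = 0.4654
Sector ⌊H'⌋ = 4 → (R',G',B') = (0.0, 0.0, 0.4092)
RGB = ((R'+m)×255, (G'+m)×255, (B'+m)×255) = (118.677, 118.677, 223.023)
Round half up → RGB(119, 119, 223)


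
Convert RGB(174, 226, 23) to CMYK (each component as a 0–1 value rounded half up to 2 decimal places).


R'=174/255≈0.6824, G'=226/255≈0.8863, B'=23/255≈0.0902
K = 1 - max(R',G',B') = 1 - 226/255 = 29/255 = 0.11372… → 0.11
(1-R'-K)/(1-K) simplifies to (max-R)/max with max = 226:
C = (226-174)/226 = 52/226 = 0.23008… → 0.23
M = (226-226)/226 = 0/226 = 0 → 0.00
Y = (226-23)/226 = 203/226 = 0.89823… → 0.90
= CMYK(0.23, 0.00, 0.90, 0.11)


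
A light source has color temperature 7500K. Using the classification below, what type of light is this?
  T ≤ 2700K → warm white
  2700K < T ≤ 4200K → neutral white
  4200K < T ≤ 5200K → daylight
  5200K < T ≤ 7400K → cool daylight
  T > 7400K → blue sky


Temperature: 7500K
7500K > 7400K → blue sky
Classification: blue sky
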